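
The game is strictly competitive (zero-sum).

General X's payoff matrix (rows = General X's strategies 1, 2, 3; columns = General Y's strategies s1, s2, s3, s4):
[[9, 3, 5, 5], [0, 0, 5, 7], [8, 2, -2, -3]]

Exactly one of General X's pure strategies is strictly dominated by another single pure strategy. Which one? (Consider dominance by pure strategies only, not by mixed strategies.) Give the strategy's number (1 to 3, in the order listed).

3

Compare 3 with 1: 9 > 8, 3 > 2, 5 > -2, 5 > -3.
So 1 strictly dominates 3 for General X; 3 is strictly dominated.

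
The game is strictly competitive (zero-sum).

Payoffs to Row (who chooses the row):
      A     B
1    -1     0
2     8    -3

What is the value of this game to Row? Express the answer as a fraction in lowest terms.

-1/4

Row minima are -1 and -3, so Row's maximin is -1; column maxima are 8 and 0, so Column's minimax is 0. These differ, so the equilibrium is in mixed strategies.
Let Row play 1 with probability p. Column is indifferent when −p + 8(1−p) = −3(1−p), giving p = 11/12.
Let Column play A with probability q. Row is indifferent when −q = 8q − 3(1−q), giving q = 1/4.
The value is -1·(1/4) + (0)·(3/4) = -1/4.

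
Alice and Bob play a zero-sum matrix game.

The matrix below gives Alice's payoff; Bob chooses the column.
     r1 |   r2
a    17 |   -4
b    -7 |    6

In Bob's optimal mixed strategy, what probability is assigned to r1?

Row minima are -4 and -7, so Alice's maximin is -4; column maxima are 17 and 6, so Bob's minimax is 6. These differ, so the equilibrium is in mixed strategies.
Let Bob play r1 with probability q. Alice is indifferent when 17q − 4(1−q) = −7q + 6(1−q), giving q = 5/17.

5/17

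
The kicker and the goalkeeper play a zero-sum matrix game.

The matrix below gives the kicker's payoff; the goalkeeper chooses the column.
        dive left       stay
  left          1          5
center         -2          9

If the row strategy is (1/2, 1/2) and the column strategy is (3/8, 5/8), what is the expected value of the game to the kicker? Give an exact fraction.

Against (3/8, 5/8), each row's expected payoff is left: 7/2; center: 39/8.
Taking the (1/2, 1/2)-weighted average: (1/2)·(7/2) + (1/2)·(39/8) = 67/16.

67/16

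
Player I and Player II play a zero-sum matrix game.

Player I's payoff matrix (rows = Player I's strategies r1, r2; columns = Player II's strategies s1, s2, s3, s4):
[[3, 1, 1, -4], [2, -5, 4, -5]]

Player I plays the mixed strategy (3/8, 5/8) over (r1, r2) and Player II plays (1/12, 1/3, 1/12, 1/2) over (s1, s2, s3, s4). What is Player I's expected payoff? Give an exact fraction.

Against (1/12, 1/3, 1/12, 1/2), each row's expected payoff is r1: -4/3; r2: -11/3.
Taking the (3/8, 5/8)-weighted average: (3/8)·(-4/3) + (5/8)·(-11/3) = -67/24.

-67/24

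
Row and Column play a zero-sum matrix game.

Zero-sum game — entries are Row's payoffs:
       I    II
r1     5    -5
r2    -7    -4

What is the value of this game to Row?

Row minima are -5 and -7, so Row's maximin is -5; column maxima are 5 and -4, so Column's minimax is -4. These differ, so the equilibrium is in mixed strategies.
Let Row play r1 with probability p. Column is indifferent when 5p − 7(1−p) = −5p − 4(1−p), giving p = 3/13.
Let Column play I with probability q. Row is indifferent when 5q − 5(1−q) = −7q − 4(1−q), giving q = 1/13.
The value is 5·(1/13) + (-5)·(12/13) = -55/13.

-55/13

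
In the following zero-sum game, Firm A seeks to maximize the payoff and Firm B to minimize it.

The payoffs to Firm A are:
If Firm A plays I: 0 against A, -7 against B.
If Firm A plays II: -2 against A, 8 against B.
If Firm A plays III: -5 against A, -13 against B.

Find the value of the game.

Row III is strictly dominated by row I, so Firm A never plays it.
The remaining 2×2 game on (I, II) × (A, B) has no saddle point. Let Firm A play I with probability p; indifference gives −2(1−p) = −7p + 8(1−p), so p = 10/17.
Similarly Firm B's optimal q on A is 15/17, and the value is 0·(15/17) + (-7)·(2/17) = -14/17.

-14/17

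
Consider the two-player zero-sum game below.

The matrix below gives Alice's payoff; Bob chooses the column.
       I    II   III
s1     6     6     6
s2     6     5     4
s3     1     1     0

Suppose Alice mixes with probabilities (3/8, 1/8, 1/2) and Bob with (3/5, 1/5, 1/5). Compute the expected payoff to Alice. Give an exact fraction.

Against (3/5, 1/5, 1/5), each row's expected payoff is s1: 6; s2: 27/5; s3: 4/5.
Taking the (3/8, 1/8, 1/2)-weighted average: (3/8)·(6) + (1/8)·(27/5) + (1/2)·(4/5) = 133/40.

133/40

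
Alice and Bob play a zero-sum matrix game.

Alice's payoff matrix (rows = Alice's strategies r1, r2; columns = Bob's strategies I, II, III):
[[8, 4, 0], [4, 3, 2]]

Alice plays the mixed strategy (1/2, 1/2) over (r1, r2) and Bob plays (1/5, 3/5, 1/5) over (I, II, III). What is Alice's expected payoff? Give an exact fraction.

7/2

Against (1/5, 3/5, 1/5), each row's expected payoff is r1: 4; r2: 3.
Taking the (1/2, 1/2)-weighted average: (1/2)·(4) + (1/2)·(3) = 7/2.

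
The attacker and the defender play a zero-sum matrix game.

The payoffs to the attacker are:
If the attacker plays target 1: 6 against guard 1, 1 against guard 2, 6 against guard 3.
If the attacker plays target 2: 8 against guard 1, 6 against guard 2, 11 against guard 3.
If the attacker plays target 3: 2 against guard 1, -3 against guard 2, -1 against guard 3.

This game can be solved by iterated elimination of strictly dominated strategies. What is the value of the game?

Column guard 3 is strictly dominated by guard 2 for the defender (1<6, 6<11, -3<-1); eliminate guard 3.
Column guard 1 is strictly dominated by guard 2 for the defender (1<6, 6<8, -3<2); eliminate guard 1.
Row target 3 is strictly dominated by row target 1 (1>-3); eliminate target 3.
Row target 1 is strictly dominated by row target 2 (6>1); eliminate target 1.
Only (target 2, guard 2) remains, with payoff 6.

6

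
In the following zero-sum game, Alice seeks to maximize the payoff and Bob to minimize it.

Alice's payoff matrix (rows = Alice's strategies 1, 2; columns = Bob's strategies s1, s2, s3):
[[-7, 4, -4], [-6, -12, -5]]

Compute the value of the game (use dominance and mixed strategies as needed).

-108/17

Column s3 is strictly dominated by s1 for Bob (it gives Alice more in every row).
The remaining 2×2 game on (1, 2) × (s1, s2) has no saddle point. Let Alice play 1 with probability p; indifference gives −7p − 6(1−p) = 4p − 12(1−p), so p = 6/17.
Similarly Bob's optimal q on s1 is 16/17, and the value is -7·(16/17) + (4)·(1/17) = -108/17.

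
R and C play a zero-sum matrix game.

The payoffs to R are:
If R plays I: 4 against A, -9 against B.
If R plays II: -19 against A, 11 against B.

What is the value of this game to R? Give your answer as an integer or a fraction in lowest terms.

Row minima are -9 and -19, so R's maximin is -9; column maxima are 4 and 11, so C's minimax is 4. These differ, so the equilibrium is in mixed strategies.
Let R play I with probability p. C is indifferent when 4p − 19(1−p) = −9p + 11(1−p), giving p = 30/43.
Let C play A with probability q. R is indifferent when 4q − 9(1−q) = −19q + 11(1−q), giving q = 20/43.
The value is 4·(20/43) + (-9)·(23/43) = -127/43.

-127/43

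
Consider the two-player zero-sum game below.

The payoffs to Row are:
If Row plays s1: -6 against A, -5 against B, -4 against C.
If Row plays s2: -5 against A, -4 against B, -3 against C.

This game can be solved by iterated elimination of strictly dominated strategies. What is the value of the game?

-5

Column C is strictly dominated by A for Column (-6<-4, -5<-3); eliminate C.
Column B is strictly dominated by A for Column (-6<-5, -5<-4); eliminate B.
Row s1 is strictly dominated by row s2 (-5>-6); eliminate s1.
Only (s2, A) remains, with payoff -5.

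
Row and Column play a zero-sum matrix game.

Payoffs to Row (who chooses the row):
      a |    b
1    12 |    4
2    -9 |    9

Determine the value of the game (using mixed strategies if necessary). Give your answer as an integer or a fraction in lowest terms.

72/13

Row minima are 4 and -9, so Row's maximin is 4; column maxima are 12 and 9, so Column's minimax is 9. These differ, so the equilibrium is in mixed strategies.
Let Row play 1 with probability p. Column is indifferent when 12p − 9(1−p) = 4p + 9(1−p), giving p = 9/13.
Let Column play a with probability q. Row is indifferent when 12q + 4(1−q) = −9q + 9(1−q), giving q = 5/26.
The value is 12·(5/26) + (4)·(21/26) = 72/13.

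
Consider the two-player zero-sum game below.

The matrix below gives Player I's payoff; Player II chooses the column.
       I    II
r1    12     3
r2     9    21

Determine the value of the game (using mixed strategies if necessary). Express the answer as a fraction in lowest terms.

Row minima are 3 and 9, so Player I's maximin is 9; column maxima are 12 and 21, so Player II's minimax is 12. These differ, so the equilibrium is in mixed strategies.
Let Player I play r1 with probability p. Player II is indifferent when 12p + 9(1−p) = 3p + 21(1−p), giving p = 4/7.
Let Player II play I with probability q. Player I is indifferent when 12q + 3(1−q) = 9q + 21(1−q), giving q = 6/7.
The value is 12·(6/7) + (3)·(1/7) = 75/7.

75/7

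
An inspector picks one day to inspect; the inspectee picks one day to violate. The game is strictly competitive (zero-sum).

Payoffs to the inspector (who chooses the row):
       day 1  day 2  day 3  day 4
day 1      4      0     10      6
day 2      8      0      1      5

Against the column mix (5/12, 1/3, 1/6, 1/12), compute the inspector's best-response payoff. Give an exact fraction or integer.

47/12

day 1: (4)·(5/12) + (0)·(1/3) + (10)·(1/6) + (6)·(1/12) = 23/6.
day 2: (8)·(5/12) + (0)·(1/3) + (1)·(1/6) + (5)·(1/12) = 47/12.
The best pure response is day 2 with expected payoff 47/12.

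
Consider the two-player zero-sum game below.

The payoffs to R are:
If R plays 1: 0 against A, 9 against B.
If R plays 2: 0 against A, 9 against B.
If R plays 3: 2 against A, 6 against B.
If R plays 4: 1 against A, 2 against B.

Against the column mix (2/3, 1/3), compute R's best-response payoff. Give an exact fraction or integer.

10/3

1: (0)·(2/3) + (9)·(1/3) = 3.
2: (0)·(2/3) + (9)·(1/3) = 3.
3: (2)·(2/3) + (6)·(1/3) = 10/3.
4: (1)·(2/3) + (2)·(1/3) = 4/3.
The best pure response is 3 with expected payoff 10/3.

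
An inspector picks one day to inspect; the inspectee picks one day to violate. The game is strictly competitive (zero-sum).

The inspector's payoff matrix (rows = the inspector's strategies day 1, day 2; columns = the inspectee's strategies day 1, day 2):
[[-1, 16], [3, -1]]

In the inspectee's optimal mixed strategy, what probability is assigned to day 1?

Row minima are -1 and -1, so the inspector's maximin is -1; column maxima are 3 and 16, so the inspectee's minimax is 3. These differ, so the equilibrium is in mixed strategies.
Let the inspectee play day 1 with probability q. The inspector is indifferent when −q + 16(1−q) = 3q − (1−q), giving q = 17/21.

17/21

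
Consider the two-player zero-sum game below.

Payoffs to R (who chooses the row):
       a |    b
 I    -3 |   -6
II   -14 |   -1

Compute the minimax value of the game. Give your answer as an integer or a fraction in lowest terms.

-81/16

Row minima are -6 and -14, so R's maximin is -6; column maxima are -3 and -1, so C's minimax is -3. These differ, so the equilibrium is in mixed strategies.
Let R play I with probability p. C is indifferent when −3p − 14(1−p) = −6p − (1−p), giving p = 13/16.
Let C play a with probability q. R is indifferent when −3q − 6(1−q) = −14q − (1−q), giving q = 5/16.
The value is -3·(5/16) + (-6)·(11/16) = -81/16.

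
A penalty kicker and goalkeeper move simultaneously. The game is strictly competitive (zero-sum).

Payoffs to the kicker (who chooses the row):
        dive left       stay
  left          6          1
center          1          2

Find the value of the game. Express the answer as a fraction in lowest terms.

Row minima are 1 and 1, so the kicker's maximin is 1; column maxima are 6 and 2, so the goalkeeper's minimax is 2. These differ, so the equilibrium is in mixed strategies.
Let the kicker play left with probability p. The goalkeeper is indifferent when 6p + (1−p) = p + 2(1−p), giving p = 1/6.
Let the goalkeeper play dive left with probability q. The kicker is indifferent when 6q + (1−q) = q + 2(1−q), giving q = 1/6.
The value is 6·(1/6) + (1)·(5/6) = 11/6.

11/6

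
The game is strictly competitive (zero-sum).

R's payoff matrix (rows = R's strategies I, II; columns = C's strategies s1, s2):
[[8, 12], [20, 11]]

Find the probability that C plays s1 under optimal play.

Row minima are 8 and 11, so R's maximin is 11; column maxima are 20 and 12, so C's minimax is 12. These differ, so the equilibrium is in mixed strategies.
Let C play s1 with probability q. R is indifferent when 8q + 12(1−q) = 20q + 11(1−q), giving q = 1/13.

1/13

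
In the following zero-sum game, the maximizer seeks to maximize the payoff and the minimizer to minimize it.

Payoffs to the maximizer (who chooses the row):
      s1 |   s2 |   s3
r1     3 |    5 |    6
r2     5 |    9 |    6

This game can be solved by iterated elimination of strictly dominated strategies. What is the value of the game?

Column s2 is strictly dominated by s1 for the minimizer (3<5, 5<9); eliminate s2.
Column s3 is strictly dominated by s1 for the minimizer (3<6, 5<6); eliminate s3.
Row r1 is strictly dominated by row r2 (5>3); eliminate r1.
Only (r2, s1) remains, with payoff 5.

5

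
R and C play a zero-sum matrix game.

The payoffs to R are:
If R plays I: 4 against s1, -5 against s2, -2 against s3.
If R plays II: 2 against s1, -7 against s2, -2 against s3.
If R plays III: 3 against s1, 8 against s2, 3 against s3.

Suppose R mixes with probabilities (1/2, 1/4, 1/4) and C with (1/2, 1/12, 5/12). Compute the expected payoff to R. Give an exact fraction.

Against (1/2, 1/12, 5/12), each row's expected payoff is I: 3/4; II: -5/12; III: 41/12.
Taking the (1/2, 1/4, 1/4)-weighted average: (1/2)·(3/4) + (1/4)·(-5/12) + (1/4)·(41/12) = 9/8.

9/8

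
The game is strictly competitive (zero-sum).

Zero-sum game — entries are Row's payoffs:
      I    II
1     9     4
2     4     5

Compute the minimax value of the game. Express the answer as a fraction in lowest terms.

29/6

Row minima are 4 and 4, so Row's maximin is 4; column maxima are 9 and 5, so Column's minimax is 5. These differ, so the equilibrium is in mixed strategies.
Let Row play 1 with probability p. Column is indifferent when 9p + 4(1−p) = 4p + 5(1−p), giving p = 1/6.
Let Column play I with probability q. Row is indifferent when 9q + 4(1−q) = 4q + 5(1−q), giving q = 1/6.
The value is 9·(1/6) + (4)·(5/6) = 29/6.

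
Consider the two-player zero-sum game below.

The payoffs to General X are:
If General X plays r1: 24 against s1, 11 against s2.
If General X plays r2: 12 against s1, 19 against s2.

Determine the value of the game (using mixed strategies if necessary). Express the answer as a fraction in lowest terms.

Row minima are 11 and 12, so General X's maximin is 12; column maxima are 24 and 19, so General Y's minimax is 19. These differ, so the equilibrium is in mixed strategies.
Let General X play r1 with probability p. General Y is indifferent when 24p + 12(1−p) = 11p + 19(1−p), giving p = 7/20.
Let General Y play s1 with probability q. General X is indifferent when 24q + 11(1−q) = 12q + 19(1−q), giving q = 2/5.
The value is 24·(2/5) + (11)·(3/5) = 81/5.

81/5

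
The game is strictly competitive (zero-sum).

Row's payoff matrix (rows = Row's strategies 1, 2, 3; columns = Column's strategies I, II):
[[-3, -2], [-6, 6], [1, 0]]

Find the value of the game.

6/13

Row 1 is strictly dominated by row 3, so Row never plays it.
The remaining 2×2 game on (2, 3) × (I, II) has no saddle point. Let Row play 2 with probability p; indifference gives −6p + (1−p) = 6p, so p = 1/13.
Similarly Column's optimal q on I is 6/13, and the value is -6·(6/13) + (6)·(7/13) = 6/13.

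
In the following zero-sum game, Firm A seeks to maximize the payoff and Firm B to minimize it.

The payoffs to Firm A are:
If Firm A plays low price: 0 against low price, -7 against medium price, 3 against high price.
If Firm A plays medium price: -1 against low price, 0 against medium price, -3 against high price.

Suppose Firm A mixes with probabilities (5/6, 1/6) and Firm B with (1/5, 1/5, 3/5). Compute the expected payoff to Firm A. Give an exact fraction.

Against (1/5, 1/5, 3/5), each row's expected payoff is low price: 2/5; medium price: -2.
Taking the (5/6, 1/6)-weighted average: (5/6)·(2/5) + (1/6)·(-2) = 0.

0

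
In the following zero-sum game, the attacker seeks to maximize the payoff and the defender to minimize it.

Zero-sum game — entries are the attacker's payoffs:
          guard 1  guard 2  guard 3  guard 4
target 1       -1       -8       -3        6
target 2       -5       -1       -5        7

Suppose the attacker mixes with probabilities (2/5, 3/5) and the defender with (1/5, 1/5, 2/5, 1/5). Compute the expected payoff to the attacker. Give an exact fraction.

Against (1/5, 1/5, 2/5, 1/5), each row's expected payoff is target 1: -9/5; target 2: -9/5.
Taking the (2/5, 3/5)-weighted average: (2/5)·(-9/5) + (3/5)·(-9/5) = -9/5.

-9/5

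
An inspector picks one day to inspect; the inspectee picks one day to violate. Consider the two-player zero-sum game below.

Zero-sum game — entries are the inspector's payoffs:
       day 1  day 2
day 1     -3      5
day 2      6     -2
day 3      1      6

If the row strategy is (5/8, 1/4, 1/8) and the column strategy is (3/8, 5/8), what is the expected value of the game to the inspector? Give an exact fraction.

129/64

Against (3/8, 5/8), each row's expected payoff is day 1: 2; day 2: 1; day 3: 33/8.
Taking the (5/8, 1/4, 1/8)-weighted average: (5/8)·(2) + (1/4)·(1) + (1/8)·(33/8) = 129/64.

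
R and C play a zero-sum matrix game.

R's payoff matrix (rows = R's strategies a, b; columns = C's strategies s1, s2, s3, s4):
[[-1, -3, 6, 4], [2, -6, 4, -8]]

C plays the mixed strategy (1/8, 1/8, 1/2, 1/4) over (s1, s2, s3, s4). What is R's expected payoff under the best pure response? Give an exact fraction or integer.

7/2

a: (-1)·(1/8) + (-3)·(1/8) + (6)·(1/2) + (4)·(1/4) = 7/2.
b: (2)·(1/8) + (-6)·(1/8) + (4)·(1/2) + (-8)·(1/4) = -1/2.
The best pure response is a with expected payoff 7/2.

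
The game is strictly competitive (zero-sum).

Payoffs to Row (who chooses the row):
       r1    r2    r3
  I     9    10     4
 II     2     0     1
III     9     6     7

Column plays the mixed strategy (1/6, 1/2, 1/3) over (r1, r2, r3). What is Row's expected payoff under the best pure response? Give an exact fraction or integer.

I: (9)·(1/6) + (10)·(1/2) + (4)·(1/3) = 47/6.
II: (2)·(1/6) + (0)·(1/2) + (1)·(1/3) = 2/3.
III: (9)·(1/6) + (6)·(1/2) + (7)·(1/3) = 41/6.
The best pure response is I with expected payoff 47/6.

47/6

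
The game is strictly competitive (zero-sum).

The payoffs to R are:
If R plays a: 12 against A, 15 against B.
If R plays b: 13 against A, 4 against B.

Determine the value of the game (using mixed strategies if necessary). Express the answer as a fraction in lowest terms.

49/4

Row minima are 12 and 4, so R's maximin is 12; column maxima are 13 and 15, so C's minimax is 13. These differ, so the equilibrium is in mixed strategies.
Let R play a with probability p. C is indifferent when 12p + 13(1−p) = 15p + 4(1−p), giving p = 3/4.
Let C play A with probability q. R is indifferent when 12q + 15(1−q) = 13q + 4(1−q), giving q = 11/12.
The value is 12·(11/12) + (15)·(1/12) = 49/4.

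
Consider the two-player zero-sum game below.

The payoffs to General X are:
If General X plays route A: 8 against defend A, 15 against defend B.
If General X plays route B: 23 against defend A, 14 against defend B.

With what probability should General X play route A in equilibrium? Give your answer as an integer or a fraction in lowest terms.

9/16

Row minima are 8 and 14, so General X's maximin is 14; column maxima are 23 and 15, so General Y's minimax is 15. These differ, so the equilibrium is in mixed strategies.
Let General X play route A with probability p. General Y is indifferent when 8p + 23(1−p) = 15p + 14(1−p), giving p = 9/16.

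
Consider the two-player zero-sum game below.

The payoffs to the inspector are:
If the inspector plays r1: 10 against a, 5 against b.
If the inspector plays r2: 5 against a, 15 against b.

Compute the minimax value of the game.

Row minima are 5 and 5, so the inspector's maximin is 5; column maxima are 10 and 15, so the inspectee's minimax is 10. These differ, so the equilibrium is in mixed strategies.
Let the inspector play r1 with probability p. The inspectee is indifferent when 10p + 5(1−p) = 5p + 15(1−p), giving p = 2/3.
Let the inspectee play a with probability q. The inspector is indifferent when 10q + 5(1−q) = 5q + 15(1−q), giving q = 2/3.
The value is 10·(2/3) + (5)·(1/3) = 25/3.

25/3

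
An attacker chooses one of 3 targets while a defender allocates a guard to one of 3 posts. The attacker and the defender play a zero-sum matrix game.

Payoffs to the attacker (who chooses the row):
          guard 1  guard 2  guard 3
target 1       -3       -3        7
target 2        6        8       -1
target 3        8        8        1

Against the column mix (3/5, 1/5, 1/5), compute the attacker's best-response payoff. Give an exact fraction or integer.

target 1: (-3)·(3/5) + (-3)·(1/5) + (7)·(1/5) = -1.
target 2: (6)·(3/5) + (8)·(1/5) + (-1)·(1/5) = 5.
target 3: (8)·(3/5) + (8)·(1/5) + (1)·(1/5) = 33/5.
The best pure response is target 3 with expected payoff 33/5.

33/5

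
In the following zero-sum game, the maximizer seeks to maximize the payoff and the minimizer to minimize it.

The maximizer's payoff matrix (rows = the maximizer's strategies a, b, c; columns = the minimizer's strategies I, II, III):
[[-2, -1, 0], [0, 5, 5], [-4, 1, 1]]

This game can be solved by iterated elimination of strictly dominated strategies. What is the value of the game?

0

Column II is strictly dominated by I for the minimizer (-2<-1, 0<5, -4<1); eliminate II.
Column III is strictly dominated by I for the minimizer (-2<0, 0<5, -4<1); eliminate III.
Row a is strictly dominated by row b (0>-2); eliminate a.
Row c is strictly dominated by row b (0>-4); eliminate c.
Only (b, I) remains, with payoff 0.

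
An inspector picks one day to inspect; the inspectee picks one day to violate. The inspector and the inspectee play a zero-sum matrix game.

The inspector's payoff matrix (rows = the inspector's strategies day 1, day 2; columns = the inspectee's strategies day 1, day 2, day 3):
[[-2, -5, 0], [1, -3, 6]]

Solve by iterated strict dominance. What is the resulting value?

-3

Column day 1 is strictly dominated by day 2 for the inspectee (-5<-2, -3<1); eliminate day 1.
Row day 1 is strictly dominated by row day 2 (-3>-5, 6>0); eliminate day 1.
Column day 3 is strictly dominated by day 2 for the inspectee (-3<6); eliminate day 3.
Only (day 2, day 2) remains, with payoff -3.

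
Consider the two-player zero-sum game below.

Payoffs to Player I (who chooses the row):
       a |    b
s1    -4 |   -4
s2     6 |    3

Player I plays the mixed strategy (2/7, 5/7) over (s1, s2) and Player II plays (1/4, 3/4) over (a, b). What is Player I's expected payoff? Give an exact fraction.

43/28

Against (1/4, 3/4), each row's expected payoff is s1: -4; s2: 15/4.
Taking the (2/7, 5/7)-weighted average: (2/7)·(-4) + (5/7)·(15/4) = 43/28.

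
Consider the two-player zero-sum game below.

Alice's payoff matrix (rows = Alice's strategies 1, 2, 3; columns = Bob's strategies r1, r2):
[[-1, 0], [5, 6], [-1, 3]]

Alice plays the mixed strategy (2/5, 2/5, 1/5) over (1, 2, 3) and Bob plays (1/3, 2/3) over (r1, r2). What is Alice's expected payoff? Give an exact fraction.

Against (1/3, 2/3), each row's expected payoff is 1: -1/3; 2: 17/3; 3: 5/3.
Taking the (2/5, 2/5, 1/5)-weighted average: (2/5)·(-1/3) + (2/5)·(17/3) + (1/5)·(5/3) = 37/15.

37/15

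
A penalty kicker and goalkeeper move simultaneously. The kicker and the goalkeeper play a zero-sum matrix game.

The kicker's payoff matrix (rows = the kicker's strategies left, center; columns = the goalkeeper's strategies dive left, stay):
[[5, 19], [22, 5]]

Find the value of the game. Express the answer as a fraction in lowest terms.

393/31

Row minima are 5 and 5, so the kicker's maximin is 5; column maxima are 22 and 19, so the goalkeeper's minimax is 19. These differ, so the equilibrium is in mixed strategies.
Let the kicker play left with probability p. The goalkeeper is indifferent when 5p + 22(1−p) = 19p + 5(1−p), giving p = 17/31.
Let the goalkeeper play dive left with probability q. The kicker is indifferent when 5q + 19(1−q) = 22q + 5(1−q), giving q = 14/31.
The value is 5·(14/31) + (19)·(17/31) = 393/31.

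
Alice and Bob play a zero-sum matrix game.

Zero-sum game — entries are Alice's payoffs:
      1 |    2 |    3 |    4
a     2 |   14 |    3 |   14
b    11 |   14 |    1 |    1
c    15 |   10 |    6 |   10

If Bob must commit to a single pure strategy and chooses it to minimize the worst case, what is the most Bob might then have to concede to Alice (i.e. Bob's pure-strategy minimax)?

6

The worst case (largest entry) in each column is 1: 15, 2: 14, 3: 6, 4: 14.
The best (smallest) of these is 6.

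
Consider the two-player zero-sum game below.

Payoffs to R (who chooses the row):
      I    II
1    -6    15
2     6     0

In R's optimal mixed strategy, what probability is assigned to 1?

Row minima are -6 and 0, so R's maximin is 0; column maxima are 6 and 15, so C's minimax is 6. These differ, so the equilibrium is in mixed strategies.
Let R play 1 with probability p. C is indifferent when −6p + 6(1−p) = 15p, giving p = 2/9.

2/9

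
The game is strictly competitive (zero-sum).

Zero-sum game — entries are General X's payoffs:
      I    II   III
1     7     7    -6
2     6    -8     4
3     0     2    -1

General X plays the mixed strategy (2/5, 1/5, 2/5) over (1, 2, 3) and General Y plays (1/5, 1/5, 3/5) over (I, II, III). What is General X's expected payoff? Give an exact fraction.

0

Against (1/5, 1/5, 3/5), each row's expected payoff is 1: -4/5; 2: 2; 3: -1/5.
Taking the (2/5, 1/5, 2/5)-weighted average: (2/5)·(-4/5) + (1/5)·(2) + (2/5)·(-1/5) = 0.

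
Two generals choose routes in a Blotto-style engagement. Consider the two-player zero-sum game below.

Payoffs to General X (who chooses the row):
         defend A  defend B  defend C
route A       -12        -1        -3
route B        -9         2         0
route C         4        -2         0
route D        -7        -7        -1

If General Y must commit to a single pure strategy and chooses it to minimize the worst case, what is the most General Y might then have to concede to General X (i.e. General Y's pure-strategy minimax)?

The worst case (largest entry) in each column is defend A: 4, defend B: 2, defend C: 0.
The best (smallest) of these is 0.

0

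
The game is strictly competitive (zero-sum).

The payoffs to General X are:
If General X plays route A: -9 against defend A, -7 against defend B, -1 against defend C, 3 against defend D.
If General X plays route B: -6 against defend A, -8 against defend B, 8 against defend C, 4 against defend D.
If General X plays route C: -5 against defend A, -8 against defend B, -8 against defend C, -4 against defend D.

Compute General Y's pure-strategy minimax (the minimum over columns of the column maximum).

The worst case (largest entry) in each column is defend A: -5, defend B: -7, defend C: 8, defend D: 4.
The best (smallest) of these is -7.

-7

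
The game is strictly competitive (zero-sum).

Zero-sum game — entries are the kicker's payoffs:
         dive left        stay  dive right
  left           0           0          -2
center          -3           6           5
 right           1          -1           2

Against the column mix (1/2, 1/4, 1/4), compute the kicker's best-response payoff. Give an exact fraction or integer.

left: (0)·(1/2) + (0)·(1/4) + (-2)·(1/4) = -1/2.
center: (-3)·(1/2) + (6)·(1/4) + (5)·(1/4) = 5/4.
right: (1)·(1/2) + (-1)·(1/4) + (2)·(1/4) = 3/4.
The best pure response is center with expected payoff 5/4.

5/4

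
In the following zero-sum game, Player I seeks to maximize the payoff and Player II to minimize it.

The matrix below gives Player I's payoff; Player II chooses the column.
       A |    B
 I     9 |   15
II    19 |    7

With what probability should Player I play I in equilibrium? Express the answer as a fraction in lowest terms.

Row minima are 9 and 7, so Player I's maximin is 9; column maxima are 19 and 15, so Player II's minimax is 15. These differ, so the equilibrium is in mixed strategies.
Let Player I play I with probability p. Player II is indifferent when 9p + 19(1−p) = 15p + 7(1−p), giving p = 2/3.

2/3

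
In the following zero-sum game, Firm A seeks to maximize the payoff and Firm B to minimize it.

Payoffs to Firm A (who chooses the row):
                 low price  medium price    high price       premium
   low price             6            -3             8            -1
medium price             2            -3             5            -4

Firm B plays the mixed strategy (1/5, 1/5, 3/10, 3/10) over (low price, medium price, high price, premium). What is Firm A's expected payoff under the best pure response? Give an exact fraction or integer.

27/10

low price: (6)·(1/5) + (-3)·(1/5) + (8)·(3/10) + (-1)·(3/10) = 27/10.
medium price: (2)·(1/5) + (-3)·(1/5) + (5)·(3/10) + (-4)·(3/10) = 1/10.
The best pure response is low price with expected payoff 27/10.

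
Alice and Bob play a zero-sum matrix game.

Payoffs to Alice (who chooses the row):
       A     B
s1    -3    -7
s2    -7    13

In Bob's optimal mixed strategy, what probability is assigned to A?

5/6

Row minima are -7 and -7, so Alice's maximin is -7; column maxima are -3 and 13, so Bob's minimax is -3. These differ, so the equilibrium is in mixed strategies.
Let Bob play A with probability q. Alice is indifferent when −3q − 7(1−q) = −7q + 13(1−q), giving q = 5/6.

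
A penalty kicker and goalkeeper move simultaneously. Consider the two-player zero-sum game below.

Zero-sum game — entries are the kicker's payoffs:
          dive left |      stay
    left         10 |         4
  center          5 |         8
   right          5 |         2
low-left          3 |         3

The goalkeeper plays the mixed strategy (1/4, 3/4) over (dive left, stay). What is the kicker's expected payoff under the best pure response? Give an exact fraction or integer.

29/4

left: (10)·(1/4) + (4)·(3/4) = 11/2.
center: (5)·(1/4) + (8)·(3/4) = 29/4.
right: (5)·(1/4) + (2)·(3/4) = 11/4.
low-left: (3)·(1/4) + (3)·(3/4) = 3.
The best pure response is center with expected payoff 29/4.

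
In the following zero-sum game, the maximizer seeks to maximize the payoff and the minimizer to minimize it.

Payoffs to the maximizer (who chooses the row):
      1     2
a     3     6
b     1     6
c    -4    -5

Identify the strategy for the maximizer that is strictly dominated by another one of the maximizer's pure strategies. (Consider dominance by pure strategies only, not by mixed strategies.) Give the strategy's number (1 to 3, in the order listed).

Compare c with a: 3 > -4, 6 > -5.
So a strictly dominates c for the maximizer; c is strictly dominated.

3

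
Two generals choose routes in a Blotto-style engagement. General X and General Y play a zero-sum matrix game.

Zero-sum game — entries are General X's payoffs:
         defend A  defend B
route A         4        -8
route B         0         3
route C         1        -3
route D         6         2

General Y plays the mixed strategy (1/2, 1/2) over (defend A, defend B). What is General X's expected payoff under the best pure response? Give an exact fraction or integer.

route A: (4)·(1/2) + (-8)·(1/2) = -2.
route B: (0)·(1/2) + (3)·(1/2) = 3/2.
route C: (1)·(1/2) + (-3)·(1/2) = -1.
route D: (6)·(1/2) + (2)·(1/2) = 4.
The best pure response is route D with expected payoff 4.

4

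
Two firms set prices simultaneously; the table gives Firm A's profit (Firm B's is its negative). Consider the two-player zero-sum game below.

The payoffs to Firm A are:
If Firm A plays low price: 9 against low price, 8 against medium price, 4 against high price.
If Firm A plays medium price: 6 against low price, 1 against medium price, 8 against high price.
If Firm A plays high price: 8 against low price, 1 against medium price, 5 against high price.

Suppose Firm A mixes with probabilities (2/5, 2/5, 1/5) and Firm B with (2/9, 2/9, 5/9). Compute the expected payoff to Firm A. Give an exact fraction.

Against (2/9, 2/9, 5/9), each row's expected payoff is low price: 6; medium price: 6; high price: 43/9.
Taking the (2/5, 2/5, 1/5)-weighted average: (2/5)·(6) + (2/5)·(6) + (1/5)·(43/9) = 259/45.

259/45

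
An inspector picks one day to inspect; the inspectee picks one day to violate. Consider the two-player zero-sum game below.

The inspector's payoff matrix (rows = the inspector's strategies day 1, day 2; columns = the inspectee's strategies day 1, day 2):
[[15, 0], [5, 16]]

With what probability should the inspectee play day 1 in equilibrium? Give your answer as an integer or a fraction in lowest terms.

8/13

Row minima are 0 and 5, so the inspector's maximin is 5; column maxima are 15 and 16, so the inspectee's minimax is 15. These differ, so the equilibrium is in mixed strategies.
Let the inspectee play day 1 with probability q. The inspector is indifferent when 15q = 5q + 16(1−q), giving q = 8/13.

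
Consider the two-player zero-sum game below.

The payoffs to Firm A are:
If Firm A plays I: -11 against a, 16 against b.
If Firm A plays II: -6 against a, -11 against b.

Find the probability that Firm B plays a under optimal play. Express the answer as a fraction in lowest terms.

27/32

Row minima are -11 and -11, so Firm A's maximin is -11; column maxima are -6 and 16, so Firm B's minimax is -6. These differ, so the equilibrium is in mixed strategies.
Let Firm B play a with probability q. Firm A is indifferent when −11q + 16(1−q) = −6q − 11(1−q), giving q = 27/32.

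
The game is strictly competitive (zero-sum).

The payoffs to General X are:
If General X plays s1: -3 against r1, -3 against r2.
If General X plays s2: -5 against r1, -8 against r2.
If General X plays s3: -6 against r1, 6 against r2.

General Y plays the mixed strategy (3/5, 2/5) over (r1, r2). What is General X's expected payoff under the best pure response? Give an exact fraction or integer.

s1: (-3)·(3/5) + (-3)·(2/5) = -3.
s2: (-5)·(3/5) + (-8)·(2/5) = -31/5.
s3: (-6)·(3/5) + (6)·(2/5) = -6/5.
The best pure response is s3 with expected payoff -6/5.

-6/5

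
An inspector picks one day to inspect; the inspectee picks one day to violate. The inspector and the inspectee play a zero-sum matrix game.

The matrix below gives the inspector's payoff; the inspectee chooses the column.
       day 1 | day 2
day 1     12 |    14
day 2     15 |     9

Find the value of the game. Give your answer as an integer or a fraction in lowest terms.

Row minima are 12 and 9, so the inspector's maximin is 12; column maxima are 15 and 14, so the inspectee's minimax is 14. These differ, so the equilibrium is in mixed strategies.
Let the inspector play day 1 with probability p. The inspectee is indifferent when 12p + 15(1−p) = 14p + 9(1−p), giving p = 3/4.
Let the inspectee play day 1 with probability q. The inspector is indifferent when 12q + 14(1−q) = 15q + 9(1−q), giving q = 5/8.
The value is 12·(5/8) + (14)·(3/8) = 51/4.

51/4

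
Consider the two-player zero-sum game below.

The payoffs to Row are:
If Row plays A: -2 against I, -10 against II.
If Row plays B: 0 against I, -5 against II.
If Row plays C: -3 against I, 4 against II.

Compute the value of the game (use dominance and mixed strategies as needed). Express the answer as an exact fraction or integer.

Row A is strictly dominated by row B, so Row never plays it.
The remaining 2×2 game on (B, C) × (I, II) has no saddle point. Let Row play B with probability p; indifference gives −3(1−p) = −5p + 4(1−p), so p = 7/12.
Similarly Column's optimal q on I is 3/4, and the value is 0·(3/4) + (-5)·(1/4) = -5/4.

-5/4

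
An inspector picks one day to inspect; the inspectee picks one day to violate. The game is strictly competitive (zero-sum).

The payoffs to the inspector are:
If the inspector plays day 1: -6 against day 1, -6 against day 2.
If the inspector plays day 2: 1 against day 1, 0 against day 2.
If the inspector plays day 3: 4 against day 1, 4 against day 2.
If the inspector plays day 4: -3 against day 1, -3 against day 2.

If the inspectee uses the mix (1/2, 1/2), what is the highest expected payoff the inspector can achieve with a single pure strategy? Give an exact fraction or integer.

day 1: (-6)·(1/2) + (-6)·(1/2) = -6.
day 2: (1)·(1/2) + (0)·(1/2) = 1/2.
day 3: (4)·(1/2) + (4)·(1/2) = 4.
day 4: (-3)·(1/2) + (-3)·(1/2) = -3.
The best pure response is day 3 with expected payoff 4.

4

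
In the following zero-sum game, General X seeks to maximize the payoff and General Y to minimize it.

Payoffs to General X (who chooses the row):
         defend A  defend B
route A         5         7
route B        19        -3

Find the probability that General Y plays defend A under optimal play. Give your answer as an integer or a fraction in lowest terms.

Row minima are 5 and -3, so General X's maximin is 5; column maxima are 19 and 7, so General Y's minimax is 7. These differ, so the equilibrium is in mixed strategies.
Let General Y play defend A with probability q. General X is indifferent when 5q + 7(1−q) = 19q − 3(1−q), giving q = 5/12.

5/12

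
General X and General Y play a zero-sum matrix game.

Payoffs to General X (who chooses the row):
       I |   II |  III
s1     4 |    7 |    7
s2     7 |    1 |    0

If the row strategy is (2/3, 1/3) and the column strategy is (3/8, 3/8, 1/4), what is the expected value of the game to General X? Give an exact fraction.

Against (3/8, 3/8, 1/4), each row's expected payoff is s1: 47/8; s2: 3.
Taking the (2/3, 1/3)-weighted average: (2/3)·(47/8) + (1/3)·(3) = 59/12.

59/12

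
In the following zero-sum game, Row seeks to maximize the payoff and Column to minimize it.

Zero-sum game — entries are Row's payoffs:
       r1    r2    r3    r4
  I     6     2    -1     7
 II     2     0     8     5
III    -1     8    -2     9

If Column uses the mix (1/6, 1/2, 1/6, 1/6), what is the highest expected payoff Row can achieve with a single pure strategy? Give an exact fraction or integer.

I: (6)·(1/6) + (2)·(1/2) + (-1)·(1/6) + (7)·(1/6) = 3.
II: (2)·(1/6) + (0)·(1/2) + (8)·(1/6) + (5)·(1/6) = 5/2.
III: (-1)·(1/6) + (8)·(1/2) + (-2)·(1/6) + (9)·(1/6) = 5.
The best pure response is III with expected payoff 5.

5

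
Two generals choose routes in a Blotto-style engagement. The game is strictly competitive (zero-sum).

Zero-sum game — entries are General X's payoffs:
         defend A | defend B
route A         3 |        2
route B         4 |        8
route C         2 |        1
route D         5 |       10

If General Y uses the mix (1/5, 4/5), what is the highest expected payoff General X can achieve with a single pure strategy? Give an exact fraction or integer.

route A: (3)·(1/5) + (2)·(4/5) = 11/5.
route B: (4)·(1/5) + (8)·(4/5) = 36/5.
route C: (2)·(1/5) + (1)·(4/5) = 6/5.
route D: (5)·(1/5) + (10)·(4/5) = 9.
The best pure response is route D with expected payoff 9.

9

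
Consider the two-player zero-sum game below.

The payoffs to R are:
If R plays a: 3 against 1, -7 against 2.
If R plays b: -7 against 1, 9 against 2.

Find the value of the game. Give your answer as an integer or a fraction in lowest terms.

-11/13

Row minima are -7 and -7, so R's maximin is -7; column maxima are 3 and 9, so C's minimax is 3. These differ, so the equilibrium is in mixed strategies.
Let R play a with probability p. C is indifferent when 3p − 7(1−p) = −7p + 9(1−p), giving p = 8/13.
Let C play 1 with probability q. R is indifferent when 3q − 7(1−q) = −7q + 9(1−q), giving q = 8/13.
The value is 3·(8/13) + (-7)·(5/13) = -11/13.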